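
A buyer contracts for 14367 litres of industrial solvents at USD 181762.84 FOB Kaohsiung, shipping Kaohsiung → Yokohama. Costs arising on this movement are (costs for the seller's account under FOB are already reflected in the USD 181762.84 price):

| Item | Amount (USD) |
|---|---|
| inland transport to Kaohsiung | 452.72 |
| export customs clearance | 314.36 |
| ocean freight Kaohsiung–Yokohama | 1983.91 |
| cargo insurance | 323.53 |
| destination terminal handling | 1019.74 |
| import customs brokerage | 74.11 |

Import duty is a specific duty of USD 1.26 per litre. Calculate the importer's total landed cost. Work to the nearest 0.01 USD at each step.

Total landed cost: USD 203266.55

FOB: the seller bears costs until goods are on board at the origin port; the buyer bears freight, insurance and all costs thereafter.
Already in the invoice (seller's account under FOB): inland to port, export clearance — exclude.
CIF value = FOB price + freight + insurance = 181762.84 + 1983.91 + 323.53 = 184070.28
Import duty = 14367 × 1.26 = 18102.42
Buyer bears: freight 1983.91 + insurance 323.53 + destination terminal 1019.74 + brokerage 74.11 + duty 18102.42 = 21503.71
Landed cost = invoice 181762.84 + 21503.71 = 203266.55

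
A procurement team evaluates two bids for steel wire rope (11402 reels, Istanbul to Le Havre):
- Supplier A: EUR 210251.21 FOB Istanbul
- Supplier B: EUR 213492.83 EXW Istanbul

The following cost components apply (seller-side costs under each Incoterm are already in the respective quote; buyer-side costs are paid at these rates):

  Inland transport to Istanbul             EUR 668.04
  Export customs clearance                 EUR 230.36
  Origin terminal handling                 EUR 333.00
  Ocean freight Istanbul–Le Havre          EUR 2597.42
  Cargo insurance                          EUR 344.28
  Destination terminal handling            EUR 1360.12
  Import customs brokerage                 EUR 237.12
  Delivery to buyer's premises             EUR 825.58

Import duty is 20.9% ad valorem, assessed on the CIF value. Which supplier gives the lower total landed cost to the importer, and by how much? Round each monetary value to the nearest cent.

Supplier A (FOB):
CIF value = FOB price + freight + insurance = 210251.21 + 2597.42 + 344.28 = 213192.91
Import duty = 213192.91 × 20.9% = 44557.32
Buyer bears (A): 2597.42 + 344.28 + 1360.12 + 237.12 + 825.58 = 5364.52
Landed cost (A) = invoice 210251.21 + 5364.52 + duty 44557.32 = 260173.05
Supplier B (EXW):
CIF value = EXW price + inland to port + export clearance + origin terminal + freight + insurance = 213492.83 + 668.04 + 230.36 + 333.00 + 2597.42 + 344.28 = 217665.93
Import duty = 217665.93 × 20.9% = 45492.18
Buyer bears (B): 668.04 + 230.36 + 333.00 + 2597.42 + 344.28 + 1360.12 + 237.12 + 825.58 = 6595.92
Landed cost (B) = invoice 213492.83 + 6595.92 + duty 45492.18 = 265580.93
Difference = |260173.05 − 265580.93| = 5407.88

Supplier A is cheaper by EUR 5407.88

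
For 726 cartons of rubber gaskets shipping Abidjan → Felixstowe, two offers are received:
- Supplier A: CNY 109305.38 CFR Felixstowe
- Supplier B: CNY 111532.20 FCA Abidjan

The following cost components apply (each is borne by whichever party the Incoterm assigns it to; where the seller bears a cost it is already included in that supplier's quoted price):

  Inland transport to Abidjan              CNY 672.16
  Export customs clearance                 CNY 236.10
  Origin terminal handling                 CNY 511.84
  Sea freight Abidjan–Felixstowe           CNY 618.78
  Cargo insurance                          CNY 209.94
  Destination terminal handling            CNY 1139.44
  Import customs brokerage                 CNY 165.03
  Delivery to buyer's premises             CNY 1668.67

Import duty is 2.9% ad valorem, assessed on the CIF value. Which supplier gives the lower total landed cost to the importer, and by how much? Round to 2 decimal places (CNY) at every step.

Supplier A is cheaper by CNY 3454.81

Supplier A (CFR):
CIF value = CFR price + insurance = 109305.38 + 209.94 = 109515.32
Import duty = 109515.32 × 2.9% = 3175.94
Buyer bears (A): 209.94 + 1139.44 + 165.03 + 1668.67 = 3183.08
Landed cost (A) = invoice 109305.38 + 3183.08 + duty 3175.94 = 115664.40
Supplier B (FCA):
CIF value = FCA price + origin terminal + freight + insurance = 111532.20 + 511.84 + 618.78 + 209.94 = 112872.76
Import duty = 112872.76 × 2.9% = 3273.31
Buyer bears (B): 511.84 + 618.78 + 209.94 + 1139.44 + 165.03 + 1668.67 = 4313.70
Landed cost (B) = invoice 111532.20 + 4313.70 + duty 3273.31 = 119119.21
Difference = |115664.40 − 119119.21| = 3454.81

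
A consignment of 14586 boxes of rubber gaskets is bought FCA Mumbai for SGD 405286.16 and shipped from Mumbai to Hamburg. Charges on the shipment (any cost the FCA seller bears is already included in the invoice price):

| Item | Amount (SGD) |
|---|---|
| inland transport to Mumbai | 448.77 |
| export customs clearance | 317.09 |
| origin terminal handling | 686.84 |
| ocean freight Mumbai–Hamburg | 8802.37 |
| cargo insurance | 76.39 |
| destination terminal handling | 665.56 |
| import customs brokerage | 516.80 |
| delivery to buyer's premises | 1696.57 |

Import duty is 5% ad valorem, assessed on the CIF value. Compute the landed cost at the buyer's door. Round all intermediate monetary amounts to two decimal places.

Total landed cost: SGD 438473.28

FCA: the seller delivers export-cleared goods to the carrier; the buyer bears costs from that point.
Already in the invoice (seller's account under FCA): inland to port, export clearance — exclude.
CIF value = FCA price + origin terminal + freight + insurance = 405286.16 + 686.84 + 8802.37 + 76.39 = 414851.76
Import duty = 414851.76 × 5% = 20742.59
Buyer bears: origin terminal 686.84 + freight 8802.37 + insurance 76.39 + destination terminal 665.56 + brokerage 516.80 + delivery 1696.57 + duty 20742.59 = 33187.12
Landed cost = invoice 405286.16 + 33187.12 = 438473.28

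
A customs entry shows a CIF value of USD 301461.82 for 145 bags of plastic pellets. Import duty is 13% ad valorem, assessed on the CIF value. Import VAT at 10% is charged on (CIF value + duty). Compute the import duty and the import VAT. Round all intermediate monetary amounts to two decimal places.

Import duty: USD 39190.04; import VAT: USD 34065.19

Import duty = 301461.82 × 13% = 39190.04
VAT base = CIF + duty = 301461.82 + 39190.04 = 340651.86
Import VAT = 340651.86 × 10% = 34065.19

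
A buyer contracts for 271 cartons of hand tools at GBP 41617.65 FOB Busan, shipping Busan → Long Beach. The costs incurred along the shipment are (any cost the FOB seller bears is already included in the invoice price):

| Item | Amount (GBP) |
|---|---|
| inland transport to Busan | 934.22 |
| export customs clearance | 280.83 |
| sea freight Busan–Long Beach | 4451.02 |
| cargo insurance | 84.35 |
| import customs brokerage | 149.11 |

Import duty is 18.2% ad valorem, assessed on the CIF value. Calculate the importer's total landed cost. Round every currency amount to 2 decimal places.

Total landed cost: GBP 54701.98

FOB: the seller bears costs until goods are on board at the origin port; the buyer bears freight, insurance and all costs thereafter.
Already in the invoice (seller's account under FOB): inland to port, export clearance — exclude.
CIF value = FOB price + freight + insurance = 41617.65 + 4451.02 + 84.35 = 46153.02
Import duty = 46153.02 × 18.2% = 8399.85
Buyer bears: freight 4451.02 + insurance 84.35 + brokerage 149.11 + duty 8399.85 = 13084.33
Landed cost = invoice 41617.65 + 13084.33 = 54701.98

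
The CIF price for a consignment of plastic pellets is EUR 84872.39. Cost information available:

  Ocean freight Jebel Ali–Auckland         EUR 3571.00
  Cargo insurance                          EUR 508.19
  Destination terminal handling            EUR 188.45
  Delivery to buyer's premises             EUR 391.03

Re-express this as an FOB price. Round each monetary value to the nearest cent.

Not relevant to the conversion: destination terminal, delivery — on the buyer under both terms; not part of either seller's price.
From CIF to FOB, the seller no longer bears: freight, insurance.
FOB price = 84872.39 − 3571.00 − 508.19 = 80793.20

FOB price: EUR 80793.20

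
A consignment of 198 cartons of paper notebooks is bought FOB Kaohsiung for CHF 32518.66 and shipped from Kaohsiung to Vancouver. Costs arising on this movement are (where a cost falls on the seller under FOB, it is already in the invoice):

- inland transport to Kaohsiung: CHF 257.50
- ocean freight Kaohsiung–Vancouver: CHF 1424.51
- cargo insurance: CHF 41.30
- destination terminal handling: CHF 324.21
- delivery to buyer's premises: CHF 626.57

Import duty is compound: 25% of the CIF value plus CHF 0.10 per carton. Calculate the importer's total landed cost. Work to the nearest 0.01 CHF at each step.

Total landed cost: CHF 43451.17

FOB: the seller bears costs until goods are on board at the origin port; the buyer bears freight, insurance and all costs thereafter.
Already in the invoice (seller's account under FOB): inland to port — exclude.
CIF value = FOB price + freight + insurance = 32518.66 + 1424.51 + 41.30 = 33984.47
Ad valorem component: 33984.47 × 25% = 8496.12
Specific component: 198 × 0.10 = 19.80
Import duty = 8496.12 + 19.80 = 8515.92
Buyer bears: freight 1424.51 + insurance 41.30 + destination terminal 324.21 + delivery 626.57 + duty 8515.92 = 10932.51
Landed cost = invoice 32518.66 + 10932.51 = 43451.17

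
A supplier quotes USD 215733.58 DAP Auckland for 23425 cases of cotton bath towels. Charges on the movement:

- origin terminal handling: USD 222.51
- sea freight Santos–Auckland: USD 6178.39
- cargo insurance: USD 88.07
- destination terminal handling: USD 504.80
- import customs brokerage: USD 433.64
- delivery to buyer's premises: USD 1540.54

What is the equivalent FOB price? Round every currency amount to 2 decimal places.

Not relevant to the conversion: origin terminal — on the seller under both DAP and FOB; already in the DAP price and stays in the FOB price. brokerage — on the buyer under both terms; not part of either seller's price.
From DAP to FOB, the seller no longer bears: freight, insurance, destination terminal, delivery.
FOB price = 215733.58 − 6178.39 − 88.07 − 504.80 − 1540.54 = 207421.78

FOB price: USD 207421.78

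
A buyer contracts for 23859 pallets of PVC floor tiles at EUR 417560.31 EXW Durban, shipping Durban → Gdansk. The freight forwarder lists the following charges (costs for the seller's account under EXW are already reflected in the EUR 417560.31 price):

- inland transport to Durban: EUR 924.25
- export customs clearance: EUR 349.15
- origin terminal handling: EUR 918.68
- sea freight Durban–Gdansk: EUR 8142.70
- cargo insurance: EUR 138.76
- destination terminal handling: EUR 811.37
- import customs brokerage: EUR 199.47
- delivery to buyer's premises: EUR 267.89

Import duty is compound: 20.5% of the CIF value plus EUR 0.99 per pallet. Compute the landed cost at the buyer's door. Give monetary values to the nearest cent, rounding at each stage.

EXW: the seller makes goods available at their premises; the buyer bears all onward costs.
CIF value = EXW price + inland to port + export clearance + origin terminal + freight + insurance = 417560.31 + 924.25 + 349.15 + 918.68 + 8142.70 + 138.76 = 428033.85
Ad valorem component: 428033.85 × 20.5% = 87746.94
Specific component: 23859 × 0.99 = 23620.41
Import duty = 87746.94 + 23620.41 = 111367.35
Buyer bears: inland to port 924.25 + export clearance 349.15 + origin terminal 918.68 + freight 8142.70 + insurance 138.76 + destination terminal 811.37 + brokerage 199.47 + delivery 267.89 + duty 111367.35 = 123119.62
Landed cost = invoice 417560.31 + 123119.62 = 540679.93

Total landed cost: EUR 540679.93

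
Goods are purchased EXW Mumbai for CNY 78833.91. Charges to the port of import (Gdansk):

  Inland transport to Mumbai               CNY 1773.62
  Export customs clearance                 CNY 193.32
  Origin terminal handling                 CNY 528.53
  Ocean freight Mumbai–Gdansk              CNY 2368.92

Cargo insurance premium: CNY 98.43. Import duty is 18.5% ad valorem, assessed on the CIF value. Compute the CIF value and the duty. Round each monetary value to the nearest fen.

CIF value: CNY 83796.73; import duty: CNY 15502.40

CIF = EXW price + pre-shipment costs + freight + insurance
CIF = 78833.91 + 1773.62 + 193.32 + 528.53 + 2368.92 + 98.43 = 83796.73
Import duty = 83796.73 × 18.5% = 15502.40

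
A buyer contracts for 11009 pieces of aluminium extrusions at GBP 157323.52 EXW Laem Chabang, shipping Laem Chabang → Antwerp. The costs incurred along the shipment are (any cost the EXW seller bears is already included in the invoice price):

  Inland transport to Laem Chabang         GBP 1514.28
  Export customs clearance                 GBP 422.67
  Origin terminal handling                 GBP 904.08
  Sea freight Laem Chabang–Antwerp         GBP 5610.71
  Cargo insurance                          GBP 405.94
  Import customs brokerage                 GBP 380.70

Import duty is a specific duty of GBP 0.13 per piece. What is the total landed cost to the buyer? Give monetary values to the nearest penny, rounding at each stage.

Total landed cost: GBP 167993.07

EXW: the seller makes goods available at their premises; the buyer bears all onward costs.
CIF value = EXW price + inland to port + export clearance + origin terminal + freight + insurance = 157323.52 + 1514.28 + 422.67 + 904.08 + 5610.71 + 405.94 = 166181.20
Import duty = 11009 × 0.13 = 1431.17
Buyer bears: inland to port 1514.28 + export clearance 422.67 + origin terminal 904.08 + freight 5610.71 + insurance 405.94 + brokerage 380.70 + duty 1431.17 = 10669.55
Landed cost = invoice 157323.52 + 10669.55 = 167993.07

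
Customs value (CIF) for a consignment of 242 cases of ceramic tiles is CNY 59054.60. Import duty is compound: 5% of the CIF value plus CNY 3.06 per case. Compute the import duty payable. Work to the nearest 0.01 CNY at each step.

Import duty: CNY 3693.25

Ad valorem component: 59054.60 × 5% = 2952.73
Specific component: 242 × 3.06 = 740.52
Import duty = 2952.73 + 740.52 = 3693.25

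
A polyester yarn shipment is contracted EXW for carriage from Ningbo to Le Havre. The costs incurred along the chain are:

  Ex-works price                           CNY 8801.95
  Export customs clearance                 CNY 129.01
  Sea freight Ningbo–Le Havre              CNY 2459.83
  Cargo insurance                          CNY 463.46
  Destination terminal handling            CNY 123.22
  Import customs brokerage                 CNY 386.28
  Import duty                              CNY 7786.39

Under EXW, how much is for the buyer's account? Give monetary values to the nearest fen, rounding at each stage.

EXW: the seller makes goods available at their premises; the buyer bears all onward costs.
Seller's account: goods 8801.95 = 8801.95
Buyer's account: export clearance 129.01 + freight 2459.83 + insurance 463.46 + destination terminal 123.22 + brokerage 386.28 + duty 7786.39 = 11348.19

Buyer's account: CNY 11348.19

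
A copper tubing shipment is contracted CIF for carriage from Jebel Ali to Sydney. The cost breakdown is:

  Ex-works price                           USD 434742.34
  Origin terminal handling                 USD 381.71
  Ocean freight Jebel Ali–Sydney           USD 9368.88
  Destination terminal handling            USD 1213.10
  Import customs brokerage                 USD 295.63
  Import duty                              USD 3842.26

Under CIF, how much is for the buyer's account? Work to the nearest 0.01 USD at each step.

Buyer's account: USD 5350.99

CIF: the seller pays costs through ocean freight and marine insurance to the destination port.
Seller's account: goods 434742.34 + origin terminal 381.71 + freight 9368.88 = 444492.93
Buyer's account: destination terminal 1213.10 + brokerage 295.63 + duty 3842.26 = 5350.99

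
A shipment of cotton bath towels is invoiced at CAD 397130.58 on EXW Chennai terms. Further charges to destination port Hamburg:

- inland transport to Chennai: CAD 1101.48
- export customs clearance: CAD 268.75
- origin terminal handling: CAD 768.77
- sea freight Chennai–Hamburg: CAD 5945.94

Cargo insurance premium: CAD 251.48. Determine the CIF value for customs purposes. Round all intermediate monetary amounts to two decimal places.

CIF = EXW price + pre-shipment costs + freight + insurance
CIF = 397130.58 + 1101.48 + 268.75 + 768.77 + 5945.94 + 251.48 = 405467.00

CIF value: CAD 405467.00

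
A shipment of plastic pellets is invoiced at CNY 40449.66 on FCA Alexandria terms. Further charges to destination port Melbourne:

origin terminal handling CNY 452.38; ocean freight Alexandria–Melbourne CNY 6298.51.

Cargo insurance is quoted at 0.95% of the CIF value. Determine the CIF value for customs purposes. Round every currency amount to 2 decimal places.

Let C be the CIF value. C = FCA price + pre-shipment costs + freight + 0.95% × C
C − 0.95% × C = 40449.66 + 452.38 + 6298.51
0.9905 × C = 47200.55
C = 47200.55 / 0.9905 = 47653.26
Insurance premium = 0.95% × 47653.26 = 452.71

CIF value: CNY 47653.26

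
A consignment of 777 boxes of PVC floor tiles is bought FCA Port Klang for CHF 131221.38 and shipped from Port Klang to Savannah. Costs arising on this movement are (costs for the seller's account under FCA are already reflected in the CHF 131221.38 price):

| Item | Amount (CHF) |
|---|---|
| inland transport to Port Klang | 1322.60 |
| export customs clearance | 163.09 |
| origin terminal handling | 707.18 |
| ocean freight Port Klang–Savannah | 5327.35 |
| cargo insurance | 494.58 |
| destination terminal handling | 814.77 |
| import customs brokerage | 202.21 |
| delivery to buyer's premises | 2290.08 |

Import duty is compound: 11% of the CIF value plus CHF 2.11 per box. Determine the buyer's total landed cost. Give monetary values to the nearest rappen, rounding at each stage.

FCA: the seller delivers export-cleared goods to the carrier; the buyer bears costs from that point.
Already in the invoice (seller's account under FCA): inland to port, export clearance — exclude.
CIF value = FCA price + origin terminal + freight + insurance = 131221.38 + 707.18 + 5327.35 + 494.58 = 137750.49
Ad valorem component: 137750.49 × 11% = 15152.55
Specific component: 777 × 2.11 = 1639.47
Import duty = 15152.55 + 1639.47 = 16792.02
Buyer bears: origin terminal 707.18 + freight 5327.35 + insurance 494.58 + destination terminal 814.77 + brokerage 202.21 + delivery 2290.08 + duty 16792.02 = 26628.19
Landed cost = invoice 131221.38 + 26628.19 = 157849.57

Total landed cost: CHF 157849.57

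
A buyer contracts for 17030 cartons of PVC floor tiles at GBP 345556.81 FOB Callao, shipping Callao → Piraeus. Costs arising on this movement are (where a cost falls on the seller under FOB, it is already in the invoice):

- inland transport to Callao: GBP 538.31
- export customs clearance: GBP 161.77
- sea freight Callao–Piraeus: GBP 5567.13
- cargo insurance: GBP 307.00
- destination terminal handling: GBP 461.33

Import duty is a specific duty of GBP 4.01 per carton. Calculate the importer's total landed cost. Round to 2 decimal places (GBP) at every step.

FOB: the seller bears costs until goods are on board at the origin port; the buyer bears freight, insurance and all costs thereafter.
Already in the invoice (seller's account under FOB): inland to port, export clearance — exclude.
CIF value = FOB price + freight + insurance = 345556.81 + 5567.13 + 307.00 = 351430.94
Import duty = 17030 × 4.01 = 68290.30
Buyer bears: freight 5567.13 + insurance 307.00 + destination terminal 461.33 + duty 68290.30 = 74625.76
Landed cost = invoice 345556.81 + 74625.76 = 420182.57

Total landed cost: GBP 420182.57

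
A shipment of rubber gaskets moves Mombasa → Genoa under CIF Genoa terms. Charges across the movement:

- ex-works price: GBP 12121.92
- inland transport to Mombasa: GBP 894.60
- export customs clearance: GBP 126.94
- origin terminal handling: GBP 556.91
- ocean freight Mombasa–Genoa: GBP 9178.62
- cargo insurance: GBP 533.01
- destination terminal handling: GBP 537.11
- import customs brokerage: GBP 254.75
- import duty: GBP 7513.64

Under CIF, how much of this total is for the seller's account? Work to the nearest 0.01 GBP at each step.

Seller's account: GBP 23412.00

CIF: the seller pays costs through ocean freight and marine insurance to the destination port.
Seller's account: goods 12121.92 + inland to port 894.60 + export clearance 126.94 + origin terminal 556.91 + freight 9178.62 + insurance 533.01 = 23412.00
Buyer's account: destination terminal 537.11 + brokerage 254.75 + duty 7513.64 = 8305.50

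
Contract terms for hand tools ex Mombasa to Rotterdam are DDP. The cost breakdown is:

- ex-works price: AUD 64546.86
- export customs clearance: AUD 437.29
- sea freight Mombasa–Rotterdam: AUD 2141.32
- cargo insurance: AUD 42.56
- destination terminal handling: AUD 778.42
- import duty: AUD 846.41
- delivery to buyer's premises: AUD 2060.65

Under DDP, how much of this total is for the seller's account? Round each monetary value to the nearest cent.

Seller's account: AUD 70853.51

DDP: the seller bears all costs including import duty.
Seller's account: goods 64546.86 + export clearance 437.29 + freight 2141.32 + insurance 42.56 + destination terminal 778.42 + duty 846.41 + delivery 2060.65 = 70853.51
Buyer's account: 0.00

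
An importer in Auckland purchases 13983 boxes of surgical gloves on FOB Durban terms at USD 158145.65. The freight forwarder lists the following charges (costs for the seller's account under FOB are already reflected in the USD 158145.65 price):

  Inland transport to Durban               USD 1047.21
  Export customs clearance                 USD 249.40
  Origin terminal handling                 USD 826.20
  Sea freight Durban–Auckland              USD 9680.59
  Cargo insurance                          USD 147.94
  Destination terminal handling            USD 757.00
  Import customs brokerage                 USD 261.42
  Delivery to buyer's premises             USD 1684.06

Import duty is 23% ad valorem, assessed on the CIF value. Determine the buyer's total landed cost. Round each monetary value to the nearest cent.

Total landed cost: USD 209310.72

FOB: the seller bears costs until goods are on board at the origin port; the buyer bears freight, insurance and all costs thereafter.
Already in the invoice (seller's account under FOB): inland to port, export clearance, origin terminal — exclude.
CIF value = FOB price + freight + insurance = 158145.65 + 9680.59 + 147.94 = 167974.18
Import duty = 167974.18 × 23% = 38634.06
Buyer bears: freight 9680.59 + insurance 147.94 + destination terminal 757.00 + brokerage 261.42 + delivery 1684.06 + duty 38634.06 = 51165.07
Landed cost = invoice 158145.65 + 51165.07 = 209310.72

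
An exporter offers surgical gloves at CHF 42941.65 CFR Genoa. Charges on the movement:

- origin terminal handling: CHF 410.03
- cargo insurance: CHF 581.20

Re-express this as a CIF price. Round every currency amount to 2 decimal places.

CIF price: CHF 43522.85

Not relevant to the conversion: origin terminal — on the seller under both CFR and CIF; already in the CFR price and stays in the CIF price.
From CFR to CIF, the seller additionally bears: insurance.
CIF price = 42941.65 + 581.20 = 43522.85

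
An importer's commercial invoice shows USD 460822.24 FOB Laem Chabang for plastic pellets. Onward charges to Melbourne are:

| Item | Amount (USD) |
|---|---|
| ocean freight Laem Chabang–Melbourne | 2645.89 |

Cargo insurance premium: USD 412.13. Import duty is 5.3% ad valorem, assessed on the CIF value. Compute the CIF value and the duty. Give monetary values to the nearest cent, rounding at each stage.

CIF = FOB price + freight + insurance
CIF = 460822.24 + 2645.89 + 412.13 = 463880.26
Import duty = 463880.26 × 5.3% = 24585.65

CIF value: USD 463880.26; import duty: USD 24585.65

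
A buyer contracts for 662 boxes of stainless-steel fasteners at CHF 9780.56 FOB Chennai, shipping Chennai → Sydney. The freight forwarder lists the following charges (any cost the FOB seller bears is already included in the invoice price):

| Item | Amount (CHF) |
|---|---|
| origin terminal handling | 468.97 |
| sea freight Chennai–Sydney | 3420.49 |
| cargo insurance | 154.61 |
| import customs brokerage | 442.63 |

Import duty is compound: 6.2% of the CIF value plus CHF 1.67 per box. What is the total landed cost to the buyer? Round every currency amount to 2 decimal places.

FOB: the seller bears costs until goods are on board at the origin port; the buyer bears freight, insurance and all costs thereafter.
Already in the invoice (seller's account under FOB): origin terminal — exclude.
CIF value = FOB price + freight + insurance = 9780.56 + 3420.49 + 154.61 = 13355.66
Ad valorem component: 13355.66 × 6.2% = 828.05
Specific component: 662 × 1.67 = 1105.54
Import duty = 828.05 + 1105.54 = 1933.59
Buyer bears: freight 3420.49 + insurance 154.61 + brokerage 442.63 + duty 1933.59 = 5951.32
Landed cost = invoice 9780.56 + 5951.32 = 15731.88

Total landed cost: CHF 15731.88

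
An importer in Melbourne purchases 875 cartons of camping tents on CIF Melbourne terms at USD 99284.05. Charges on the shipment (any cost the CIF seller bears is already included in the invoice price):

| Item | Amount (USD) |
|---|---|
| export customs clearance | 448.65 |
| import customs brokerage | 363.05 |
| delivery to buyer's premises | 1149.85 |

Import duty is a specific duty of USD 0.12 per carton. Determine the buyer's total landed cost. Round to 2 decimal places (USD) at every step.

CIF: the seller pays costs through ocean freight and marine insurance to the destination port.
Already in the invoice (seller's account under CIF): export clearance — exclude.
The CIF price already equals the CIF value: 99284.05
Import duty = 875 × 0.12 = 105.00
Buyer bears: brokerage 363.05 + delivery 1149.85 + duty 105.00 = 1617.90
Landed cost = invoice 99284.05 + 1617.90 = 100901.95

Total landed cost: USD 100901.95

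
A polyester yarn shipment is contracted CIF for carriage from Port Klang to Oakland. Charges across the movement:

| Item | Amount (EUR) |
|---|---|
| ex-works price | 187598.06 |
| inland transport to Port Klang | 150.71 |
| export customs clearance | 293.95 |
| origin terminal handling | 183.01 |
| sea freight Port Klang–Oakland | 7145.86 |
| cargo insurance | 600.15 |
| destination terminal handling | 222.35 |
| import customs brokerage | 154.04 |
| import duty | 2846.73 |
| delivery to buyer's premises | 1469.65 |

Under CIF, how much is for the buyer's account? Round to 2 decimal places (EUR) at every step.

Buyer's account: EUR 4692.77

CIF: the seller pays costs through ocean freight and marine insurance to the destination port.
Seller's account: goods 187598.06 + inland to port 150.71 + export clearance 293.95 + origin terminal 183.01 + freight 7145.86 + insurance 600.15 = 195971.74
Buyer's account: destination terminal 222.35 + brokerage 154.04 + duty 2846.73 + delivery 1469.65 = 4692.77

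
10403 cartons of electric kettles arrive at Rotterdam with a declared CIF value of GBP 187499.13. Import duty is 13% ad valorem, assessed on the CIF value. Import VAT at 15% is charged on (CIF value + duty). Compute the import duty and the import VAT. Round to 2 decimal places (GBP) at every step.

Import duty = 187499.13 × 13% = 24374.89
VAT base = CIF + duty = 187499.13 + 24374.89 = 211874.02
Import VAT = 211874.02 × 15% = 31781.10

Import duty: GBP 24374.89; import VAT: GBP 31781.10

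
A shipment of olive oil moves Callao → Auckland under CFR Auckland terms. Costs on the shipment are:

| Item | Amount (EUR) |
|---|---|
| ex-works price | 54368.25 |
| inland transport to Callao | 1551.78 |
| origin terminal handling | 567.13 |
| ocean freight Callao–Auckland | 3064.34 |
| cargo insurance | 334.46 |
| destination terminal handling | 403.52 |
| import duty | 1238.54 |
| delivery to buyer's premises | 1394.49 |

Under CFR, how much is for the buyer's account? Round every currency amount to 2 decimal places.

Buyer's account: EUR 3371.01

CFR: the seller pays costs through ocean freight to the destination port, but not insurance.
Seller's account: goods 54368.25 + inland to port 1551.78 + origin terminal 567.13 + freight 3064.34 = 59551.50
Buyer's account: insurance 334.46 + destination terminal 403.52 + duty 1238.54 + delivery 1394.49 = 3371.01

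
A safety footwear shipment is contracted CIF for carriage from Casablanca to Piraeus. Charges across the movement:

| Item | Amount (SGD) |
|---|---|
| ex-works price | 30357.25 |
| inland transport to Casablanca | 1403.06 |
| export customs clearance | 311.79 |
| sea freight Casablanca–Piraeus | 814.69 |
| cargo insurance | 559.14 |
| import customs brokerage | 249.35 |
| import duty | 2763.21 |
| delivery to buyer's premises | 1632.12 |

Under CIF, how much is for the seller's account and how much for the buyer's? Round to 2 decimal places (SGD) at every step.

Seller: SGD 33445.93; buyer: SGD 4644.68

CIF: the seller pays costs through ocean freight and marine insurance to the destination port.
Seller's account: goods 30357.25 + inland to port 1403.06 + export clearance 311.79 + freight 814.69 + insurance 559.14 = 33445.93
Buyer's account: brokerage 249.35 + duty 2763.21 + delivery 1632.12 = 4644.68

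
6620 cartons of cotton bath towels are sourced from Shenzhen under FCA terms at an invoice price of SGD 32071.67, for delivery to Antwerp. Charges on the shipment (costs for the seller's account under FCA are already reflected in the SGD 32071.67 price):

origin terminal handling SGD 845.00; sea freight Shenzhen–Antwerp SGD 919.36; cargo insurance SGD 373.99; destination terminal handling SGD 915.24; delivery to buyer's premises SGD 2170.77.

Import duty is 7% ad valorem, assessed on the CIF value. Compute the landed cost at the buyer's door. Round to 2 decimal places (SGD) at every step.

FCA: the seller delivers export-cleared goods to the carrier; the buyer bears costs from that point.
CIF value = FCA price + origin terminal + freight + insurance = 32071.67 + 845.00 + 919.36 + 373.99 = 34210.02
Import duty = 34210.02 × 7% = 2394.70
Buyer bears: origin terminal 845.00 + freight 919.36 + insurance 373.99 + destination terminal 915.24 + delivery 2170.77 + duty 2394.70 = 7619.06
Landed cost = invoice 32071.67 + 7619.06 = 39690.73

Total landed cost: SGD 39690.73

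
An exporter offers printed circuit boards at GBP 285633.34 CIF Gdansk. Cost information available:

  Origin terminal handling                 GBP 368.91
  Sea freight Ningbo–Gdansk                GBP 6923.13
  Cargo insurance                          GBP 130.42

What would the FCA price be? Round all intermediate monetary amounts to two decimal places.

FCA price: GBP 278210.88

From CIF to FCA, the seller no longer bears: origin terminal, freight, insurance.
FCA price = 285633.34 − 368.91 − 6923.13 − 130.42 = 278210.88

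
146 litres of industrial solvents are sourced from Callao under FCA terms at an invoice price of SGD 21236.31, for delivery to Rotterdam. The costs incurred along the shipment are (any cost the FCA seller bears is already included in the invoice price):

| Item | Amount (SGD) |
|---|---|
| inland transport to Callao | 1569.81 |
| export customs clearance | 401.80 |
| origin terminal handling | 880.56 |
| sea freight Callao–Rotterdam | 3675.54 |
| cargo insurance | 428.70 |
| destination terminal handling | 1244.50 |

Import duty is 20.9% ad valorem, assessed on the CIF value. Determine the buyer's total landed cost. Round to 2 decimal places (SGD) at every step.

FCA: the seller delivers export-cleared goods to the carrier; the buyer bears costs from that point.
Already in the invoice (seller's account under FCA): inland to port, export clearance — exclude.
CIF value = FCA price + origin terminal + freight + insurance = 21236.31 + 880.56 + 3675.54 + 428.70 = 26221.11
Import duty = 26221.11 × 20.9% = 5480.21
Buyer bears: origin terminal 880.56 + freight 3675.54 + insurance 428.70 + destination terminal 1244.50 + duty 5480.21 = 11709.51
Landed cost = invoice 21236.31 + 11709.51 = 32945.82

Total landed cost: SGD 32945.82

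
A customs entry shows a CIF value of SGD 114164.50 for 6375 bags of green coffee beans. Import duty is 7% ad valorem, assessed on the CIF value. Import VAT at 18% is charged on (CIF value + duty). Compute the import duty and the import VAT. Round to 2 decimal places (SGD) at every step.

Import duty: SGD 7991.52; import VAT: SGD 21988.08

Import duty = 114164.50 × 7% = 7991.52
VAT base = CIF + duty = 114164.50 + 7991.52 = 122156.02
Import VAT = 122156.02 × 18% = 21988.08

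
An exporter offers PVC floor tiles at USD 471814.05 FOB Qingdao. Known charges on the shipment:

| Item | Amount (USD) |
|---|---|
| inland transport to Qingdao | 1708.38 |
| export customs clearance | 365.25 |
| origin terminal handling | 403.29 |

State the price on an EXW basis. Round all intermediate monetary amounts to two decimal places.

From FOB to EXW, the seller no longer bears: inland to port, export clearance, origin terminal.
EXW price = 471814.05 − 1708.38 − 365.25 − 403.29 = 469337.13

EXW price: USD 469337.13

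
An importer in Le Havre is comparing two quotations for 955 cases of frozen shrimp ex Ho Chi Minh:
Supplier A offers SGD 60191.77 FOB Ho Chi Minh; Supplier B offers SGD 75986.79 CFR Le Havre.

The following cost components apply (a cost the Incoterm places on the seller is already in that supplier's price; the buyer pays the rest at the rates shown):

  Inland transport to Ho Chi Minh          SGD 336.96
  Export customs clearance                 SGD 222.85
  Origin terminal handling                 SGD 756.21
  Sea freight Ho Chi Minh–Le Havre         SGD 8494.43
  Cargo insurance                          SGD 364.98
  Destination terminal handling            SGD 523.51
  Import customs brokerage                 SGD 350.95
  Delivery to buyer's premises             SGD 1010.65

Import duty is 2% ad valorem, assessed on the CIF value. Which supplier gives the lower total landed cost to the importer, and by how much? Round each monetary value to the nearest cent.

Supplier A (FOB):
CIF value = FOB price + freight + insurance = 60191.77 + 8494.43 + 364.98 = 69051.18
Import duty = 69051.18 × 2% = 1381.02
Buyer bears (A): 8494.43 + 364.98 + 523.51 + 350.95 + 1010.65 = 10744.52
Landed cost (A) = invoice 60191.77 + 10744.52 + duty 1381.02 = 72317.31
Supplier B (CFR):
CIF value = CFR price + insurance = 75986.79 + 364.98 = 76351.77
Import duty = 76351.77 × 2% = 1527.04
Buyer bears (B): 364.98 + 523.51 + 350.95 + 1010.65 = 2250.09
Landed cost (B) = invoice 75986.79 + 2250.09 + duty 1527.04 = 79763.92
Difference = |72317.31 − 79763.92| = 7446.61

Supplier A is cheaper by SGD 7446.61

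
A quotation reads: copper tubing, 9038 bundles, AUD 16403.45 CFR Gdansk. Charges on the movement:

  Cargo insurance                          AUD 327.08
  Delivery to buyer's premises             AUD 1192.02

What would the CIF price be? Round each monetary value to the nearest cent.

Not relevant to the conversion: delivery — on the buyer under both terms; not part of either seller's price.
From CFR to CIF, the seller additionally bears: insurance.
CIF price = 16403.45 + 327.08 = 16730.53

CIF price: AUD 16730.53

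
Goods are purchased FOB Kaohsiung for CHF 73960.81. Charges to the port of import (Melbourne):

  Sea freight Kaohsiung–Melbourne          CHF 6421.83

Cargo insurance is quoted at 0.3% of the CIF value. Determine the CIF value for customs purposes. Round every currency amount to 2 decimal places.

Let C be the CIF value. C = FOB price + freight + 0.3% × C
C − 0.3% × C = 73960.81 + 6421.83
0.997 × C = 80382.64
C = 80382.64 / 0.997 = 80624.51
Insurance premium = 0.3% × 80624.51 = 241.87

CIF value: CHF 80624.51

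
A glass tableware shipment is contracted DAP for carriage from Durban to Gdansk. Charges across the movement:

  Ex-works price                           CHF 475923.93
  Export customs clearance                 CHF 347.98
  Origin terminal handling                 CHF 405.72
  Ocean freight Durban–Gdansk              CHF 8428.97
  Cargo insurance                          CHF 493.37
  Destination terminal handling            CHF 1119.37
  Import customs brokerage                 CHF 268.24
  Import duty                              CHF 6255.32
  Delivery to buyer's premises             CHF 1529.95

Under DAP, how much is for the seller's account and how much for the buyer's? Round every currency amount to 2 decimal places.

Seller: CHF 488249.29; buyer: CHF 6523.56

DAP: the seller bears all costs to the named destination except import duty and clearance.
Seller's account: goods 475923.93 + export clearance 347.98 + origin terminal 405.72 + freight 8428.97 + insurance 493.37 + destination terminal 1119.37 + delivery 1529.95 = 488249.29
Buyer's account: brokerage 268.24 + duty 6255.32 = 6523.56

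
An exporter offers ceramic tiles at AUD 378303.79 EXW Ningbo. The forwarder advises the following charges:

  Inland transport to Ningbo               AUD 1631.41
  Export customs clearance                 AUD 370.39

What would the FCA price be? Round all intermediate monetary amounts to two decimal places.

FCA price: AUD 380305.59

From EXW to FCA, the seller additionally bears: inland to port, export clearance.
FCA price = 378303.79 + 1631.41 + 370.39 = 380305.59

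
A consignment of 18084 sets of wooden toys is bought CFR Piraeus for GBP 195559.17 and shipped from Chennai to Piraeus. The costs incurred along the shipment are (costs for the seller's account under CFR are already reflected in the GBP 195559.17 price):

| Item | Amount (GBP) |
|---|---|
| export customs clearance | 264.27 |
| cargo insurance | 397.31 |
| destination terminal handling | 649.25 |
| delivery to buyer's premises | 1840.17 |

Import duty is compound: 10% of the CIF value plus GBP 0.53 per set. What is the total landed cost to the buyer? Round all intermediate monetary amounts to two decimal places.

CFR: the seller pays costs through ocean freight to the destination port, but not insurance.
Already in the invoice (seller's account under CFR): export clearance — exclude.
CIF value = CFR price + insurance = 195559.17 + 397.31 = 195956.48
Ad valorem component: 195956.48 × 10% = 19595.65
Specific component: 18084 × 0.53 = 9584.52
Import duty = 19595.65 + 9584.52 = 29180.17
Buyer bears: insurance 397.31 + destination terminal 649.25 + delivery 1840.17 + duty 29180.17 = 32066.90
Landed cost = invoice 195559.17 + 32066.90 = 227626.07

Total landed cost: GBP 227626.07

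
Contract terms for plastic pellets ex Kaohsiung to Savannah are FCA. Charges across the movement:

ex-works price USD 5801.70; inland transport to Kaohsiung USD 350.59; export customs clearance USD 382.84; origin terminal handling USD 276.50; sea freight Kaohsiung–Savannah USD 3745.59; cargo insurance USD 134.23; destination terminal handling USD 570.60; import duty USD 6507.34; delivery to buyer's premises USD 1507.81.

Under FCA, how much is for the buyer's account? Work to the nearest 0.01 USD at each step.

Buyer's account: USD 12742.07

FCA: the seller delivers export-cleared goods to the carrier; the buyer bears costs from that point.
Seller's account: goods 5801.70 + inland to port 350.59 + export clearance 382.84 = 6535.13
Buyer's account: origin terminal 276.50 + freight 3745.59 + insurance 134.23 + destination terminal 570.60 + duty 6507.34 + delivery 1507.81 = 12742.07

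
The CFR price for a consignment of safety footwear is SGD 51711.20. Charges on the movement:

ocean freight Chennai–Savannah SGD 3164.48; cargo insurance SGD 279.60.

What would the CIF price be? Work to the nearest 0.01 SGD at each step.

CIF price: SGD 51990.80

Not relevant to the conversion: freight — on the seller under both CFR and CIF; already in the CFR price and stays in the CIF price.
From CFR to CIF, the seller additionally bears: insurance.
CIF price = 51711.20 + 279.60 = 51990.80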